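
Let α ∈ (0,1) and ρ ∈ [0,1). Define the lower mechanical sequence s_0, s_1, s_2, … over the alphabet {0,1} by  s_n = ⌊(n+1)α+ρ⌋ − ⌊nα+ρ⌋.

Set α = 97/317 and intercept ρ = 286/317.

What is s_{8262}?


0

(n+1)α + ρ = (8263·97 + 286) / 317 = 801797/317
nα + ρ     = (8262·97 + 286) / 317 = 801700/317
⌊801797/317⌋ = 2529,  ⌊801700/317⌋ = 2529
s_{8262} = 2529 − 2529 = 0


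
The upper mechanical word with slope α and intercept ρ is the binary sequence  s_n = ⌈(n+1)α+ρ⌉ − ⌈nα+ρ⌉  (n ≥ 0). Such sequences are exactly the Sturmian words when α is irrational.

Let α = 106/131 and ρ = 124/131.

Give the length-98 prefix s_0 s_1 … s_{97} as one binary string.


11110111110111101111011110111110111101111011110111110111101111011110111110111101111011110111110111

n=0: ⌈(1·106+124)/131⌉ − ⌈(0·106+124)/131⌉ = ⌈230/131⌉ − ⌈124/131⌉ = 2 − 1 = 1
n=1: ⌈(2·106+124)/131⌉ − ⌈(1·106+124)/131⌉ = ⌈336/131⌉ − ⌈230/131⌉ = 3 − 2 = 1
n=2: ⌈(3·106+124)/131⌉ − ⌈(2·106+124)/131⌉ = ⌈442/131⌉ − ⌈336/131⌉ = 4 − 3 = 1
n=3: ⌈(4·106+124)/131⌉ − ⌈(3·106+124)/131⌉ = ⌈548/131⌉ − ⌈442/131⌉ = 5 − 4 = 1
n=4: ⌈(5·106+124)/131⌉ − ⌈(4·106+124)/131⌉ = ⌈654/131⌉ − ⌈548/131⌉ = 5 − 5 = 0
n=5: ⌈(6·106+124)/131⌉ − ⌈(5·106+124)/131⌉ = ⌈760/131⌉ − ⌈654/131⌉ = 6 − 5 = 1
n=6: ⌈(7·106+124)/131⌉ − ⌈(6·106+124)/131⌉ = ⌈866/131⌉ − ⌈760/131⌉ = 7 − 6 = 1
n=7: ⌈(8·106+124)/131⌉ − ⌈(7·106+124)/131⌉ = ⌈972/131⌉ − ⌈866/131⌉ = 8 − 7 = 1
n=8: ⌈(9·106+124)/131⌉ − ⌈(8·106+124)/131⌉ = ⌈1078/131⌉ − ⌈972/131⌉ = 9 − 8 = 1
n=9: ⌈(10·106+124)/131⌉ − ⌈(9·106+124)/131⌉ = ⌈1184/131⌉ − ⌈1078/131⌉ = 10 − 9 = 1
n=10: ⌈(11·106+124)/131⌉ − ⌈(10·106+124)/131⌉ = ⌈1290/131⌉ − ⌈1184/131⌉ = 10 − 10 = 0
n=11: ⌈(12·106+124)/131⌉ − ⌈(11·106+124)/131⌉ = ⌈1396/131⌉ − ⌈1290/131⌉ = 11 − 10 = 1
n=12: ⌈(13·106+124)/131⌉ − ⌈(12·106+124)/131⌉ = ⌈1502/131⌉ − ⌈1396/131⌉ = 12 − 11 = 1
n=13: ⌈(14·106+124)/131⌉ − ⌈(13·106+124)/131⌉ = ⌈1608/131⌉ − ⌈1502/131⌉ = 13 − 12 = 1
n=14: ⌈(15·106+124)/131⌉ − ⌈(14·106+124)/131⌉ = ⌈1714/131⌉ − ⌈1608/131⌉ = 14 − 13 = 1
n=15: ⌈(16·106+124)/131⌉ − ⌈(15·106+124)/131⌉ = ⌈1820/131⌉ − ⌈1714/131⌉ = 14 − 14 = 0
n=16: ⌈(17·106+124)/131⌉ − ⌈(16·106+124)/131⌉ = ⌈1926/131⌉ − ⌈1820/131⌉ = 15 − 14 = 1
n=17: ⌈(18·106+124)/131⌉ − ⌈(17·106+124)/131⌉ = ⌈2032/131⌉ − ⌈1926/131⌉ = 16 − 15 = 1
n=18: ⌈(19·106+124)/131⌉ − ⌈(18·106+124)/131⌉ = ⌈2138/131⌉ − ⌈2032/131⌉ = 17 − 16 = 1
n=19: ⌈(20·106+124)/131⌉ − ⌈(19·106+124)/131⌉ = ⌈2244/131⌉ − ⌈2138/131⌉ = 18 − 17 = 1
n=20: ⌈(21·106+124)/131⌉ − ⌈(20·106+124)/131⌉ = ⌈2350/131⌉ − ⌈2244/131⌉ = 18 − 18 = 0
n=21: ⌈(22·106+124)/131⌉ − ⌈(21·106+124)/131⌉ = ⌈2456/131⌉ − ⌈2350/131⌉ = 19 − 18 = 1
n=22: ⌈(23·106+124)/131⌉ − ⌈(22·106+124)/131⌉ = ⌈2562/131⌉ − ⌈2456/131⌉ = 20 − 19 = 1
n=23: ⌈(24·106+124)/131⌉ − ⌈(23·106+124)/131⌉ = ⌈2668/131⌉ − ⌈2562/131⌉ = 21 − 20 = 1
n=24: ⌈(25·106+124)/131⌉ − ⌈(24·106+124)/131⌉ = ⌈2774/131⌉ − ⌈2668/131⌉ = 22 − 21 = 1
n=25: ⌈(26·106+124)/131⌉ − ⌈(25·106+124)/131⌉ = ⌈2880/131⌉ − ⌈2774/131⌉ = 22 − 22 = 0
n=26: ⌈(27·106+124)/131⌉ − ⌈(26·106+124)/131⌉ = ⌈2986/131⌉ − ⌈2880/131⌉ = 23 − 22 = 1
n=27: ⌈(28·106+124)/131⌉ − ⌈(27·106+124)/131⌉ = ⌈3092/131⌉ − ⌈2986/131⌉ = 24 − 23 = 1
n=28: ⌈(29·106+124)/131⌉ − ⌈(28·106+124)/131⌉ = ⌈3198/131⌉ − ⌈3092/131⌉ = 25 − 24 = 1
n=29: ⌈(30·106+124)/131⌉ − ⌈(29·106+124)/131⌉ = ⌈3304/131⌉ − ⌈3198/131⌉ = 26 − 25 = 1
n=30: ⌈(31·106+124)/131⌉ − ⌈(30·106+124)/131⌉ = ⌈3410/131⌉ − ⌈3304/131⌉ = 27 − 26 = 1
n=31: ⌈(32·106+124)/131⌉ − ⌈(31·106+124)/131⌉ = ⌈3516/131⌉ − ⌈3410/131⌉ = 27 − 27 = 0
n=32: ⌈(33·106+124)/131⌉ − ⌈(32·106+124)/131⌉ = ⌈3622/131⌉ − ⌈3516/131⌉ = 28 − 27 = 1
n=33: ⌈(34·106+124)/131⌉ − ⌈(33·106+124)/131⌉ = ⌈3728/131⌉ − ⌈3622/131⌉ = 29 − 28 = 1
n=34: ⌈(35·106+124)/131⌉ − ⌈(34·106+124)/131⌉ = ⌈3834/131⌉ − ⌈3728/131⌉ = 30 − 29 = 1
n=35: ⌈(36·106+124)/131⌉ − ⌈(35·106+124)/131⌉ = ⌈3940/131⌉ − ⌈3834/131⌉ = 31 − 30 = 1
n=36: ⌈(37·106+124)/131⌉ − ⌈(36·106+124)/131⌉ = ⌈4046/131⌉ − ⌈3940/131⌉ = 31 − 31 = 0
n=37: ⌈(38·106+124)/131⌉ − ⌈(37·106+124)/131⌉ = ⌈4152/131⌉ − ⌈4046/131⌉ = 32 − 31 = 1
n=38: ⌈(39·106+124)/131⌉ − ⌈(38·106+124)/131⌉ = ⌈4258/131⌉ − ⌈4152/131⌉ = 33 − 32 = 1
n=39: ⌈(40·106+124)/131⌉ − ⌈(39·106+124)/131⌉ = ⌈4364/131⌉ − ⌈4258/131⌉ = 34 − 33 = 1
n=40: ⌈(41·106+124)/131⌉ − ⌈(40·106+124)/131⌉ = ⌈4470/131⌉ − ⌈4364/131⌉ = 35 − 34 = 1
n=41: ⌈(42·106+124)/131⌉ − ⌈(41·106+124)/131⌉ = ⌈4576/131⌉ − ⌈4470/131⌉ = 35 − 35 = 0
n=42: ⌈(43·106+124)/131⌉ − ⌈(42·106+124)/131⌉ = ⌈4682/131⌉ − ⌈4576/131⌉ = 36 − 35 = 1
n=43: ⌈(44·106+124)/131⌉ − ⌈(43·106+124)/131⌉ = ⌈4788/131⌉ − ⌈4682/131⌉ = 37 − 36 = 1
n=44: ⌈(45·106+124)/131⌉ − ⌈(44·106+124)/131⌉ = ⌈4894/131⌉ − ⌈4788/131⌉ = 38 − 37 = 1
n=45: ⌈(46·106+124)/131⌉ − ⌈(45·106+124)/131⌉ = ⌈5000/131⌉ − ⌈4894/131⌉ = 39 − 38 = 1
n=46: ⌈(47·106+124)/131⌉ − ⌈(46·106+124)/131⌉ = ⌈5106/131⌉ − ⌈5000/131⌉ = 39 − 39 = 0
n=47: ⌈(48·106+124)/131⌉ − ⌈(47·106+124)/131⌉ = ⌈5212/131⌉ − ⌈5106/131⌉ = 40 − 39 = 1
n=48: ⌈(49·106+124)/131⌉ − ⌈(48·106+124)/131⌉ = ⌈5318/131⌉ − ⌈5212/131⌉ = 41 − 40 = 1
n=49: ⌈(50·106+124)/131⌉ − ⌈(49·106+124)/131⌉ = ⌈5424/131⌉ − ⌈5318/131⌉ = 42 − 41 = 1
n=50: ⌈(51·106+124)/131⌉ − ⌈(50·106+124)/131⌉ = ⌈5530/131⌉ − ⌈5424/131⌉ = 43 − 42 = 1
n=51: ⌈(52·106+124)/131⌉ − ⌈(51·106+124)/131⌉ = ⌈5636/131⌉ − ⌈5530/131⌉ = 44 − 43 = 1
n=52: ⌈(53·106+124)/131⌉ − ⌈(52·106+124)/131⌉ = ⌈5742/131⌉ − ⌈5636/131⌉ = 44 − 44 = 0
n=53: ⌈(54·106+124)/131⌉ − ⌈(53·106+124)/131⌉ = ⌈5848/131⌉ − ⌈5742/131⌉ = 45 − 44 = 1
n=54: ⌈(55·106+124)/131⌉ − ⌈(54·106+124)/131⌉ = ⌈5954/131⌉ − ⌈5848/131⌉ = 46 − 45 = 1
n=55: ⌈(56·106+124)/131⌉ − ⌈(55·106+124)/131⌉ = ⌈6060/131⌉ − ⌈5954/131⌉ = 47 − 46 = 1
n=56: ⌈(57·106+124)/131⌉ − ⌈(56·106+124)/131⌉ = ⌈6166/131⌉ − ⌈6060/131⌉ = 48 − 47 = 1
n=57: ⌈(58·106+124)/131⌉ − ⌈(57·106+124)/131⌉ = ⌈6272/131⌉ − ⌈6166/131⌉ = 48 − 48 = 0
n=58: ⌈(59·106+124)/131⌉ − ⌈(58·106+124)/131⌉ = ⌈6378/131⌉ − ⌈6272/131⌉ = 49 − 48 = 1
n=59: ⌈(60·106+124)/131⌉ − ⌈(59·106+124)/131⌉ = ⌈6484/131⌉ − ⌈6378/131⌉ = 50 − 49 = 1
n=60: ⌈(61·106+124)/131⌉ − ⌈(60·106+124)/131⌉ = ⌈6590/131⌉ − ⌈6484/131⌉ = 51 − 50 = 1
n=61: ⌈(62·106+124)/131⌉ − ⌈(61·106+124)/131⌉ = ⌈6696/131⌉ − ⌈6590/131⌉ = 52 − 51 = 1
n=62: ⌈(63·106+124)/131⌉ − ⌈(62·106+124)/131⌉ = ⌈6802/131⌉ − ⌈6696/131⌉ = 52 − 52 = 0
n=63: ⌈(64·106+124)/131⌉ − ⌈(63·106+124)/131⌉ = ⌈6908/131⌉ − ⌈6802/131⌉ = 53 − 52 = 1
n=64: ⌈(65·106+124)/131⌉ − ⌈(64·106+124)/131⌉ = ⌈7014/131⌉ − ⌈6908/131⌉ = 54 − 53 = 1
n=65: ⌈(66·106+124)/131⌉ − ⌈(65·106+124)/131⌉ = ⌈7120/131⌉ − ⌈7014/131⌉ = 55 − 54 = 1
n=66: ⌈(67·106+124)/131⌉ − ⌈(66·106+124)/131⌉ = ⌈7226/131⌉ − ⌈7120/131⌉ = 56 − 55 = 1
n=67: ⌈(68·106+124)/131⌉ − ⌈(67·106+124)/131⌉ = ⌈7332/131⌉ − ⌈7226/131⌉ = 56 − 56 = 0
n=68: ⌈(69·106+124)/131⌉ − ⌈(68·106+124)/131⌉ = ⌈7438/131⌉ − ⌈7332/131⌉ = 57 − 56 = 1
n=69: ⌈(70·106+124)/131⌉ − ⌈(69·106+124)/131⌉ = ⌈7544/131⌉ − ⌈7438/131⌉ = 58 − 57 = 1
n=70: ⌈(71·106+124)/131⌉ − ⌈(70·106+124)/131⌉ = ⌈7650/131⌉ − ⌈7544/131⌉ = 59 − 58 = 1
n=71: ⌈(72·106+124)/131⌉ − ⌈(71·106+124)/131⌉ = ⌈7756/131⌉ − ⌈7650/131⌉ = 60 − 59 = 1
n=72: ⌈(73·106+124)/131⌉ − ⌈(72·106+124)/131⌉ = ⌈7862/131⌉ − ⌈7756/131⌉ = 61 − 60 = 1
n=73: ⌈(74·106+124)/131⌉ − ⌈(73·106+124)/131⌉ = ⌈7968/131⌉ − ⌈7862/131⌉ = 61 − 61 = 0
n=74: ⌈(75·106+124)/131⌉ − ⌈(74·106+124)/131⌉ = ⌈8074/131⌉ − ⌈7968/131⌉ = 62 − 61 = 1
n=75: ⌈(76·106+124)/131⌉ − ⌈(75·106+124)/131⌉ = ⌈8180/131⌉ − ⌈8074/131⌉ = 63 − 62 = 1
n=76: ⌈(77·106+124)/131⌉ − ⌈(76·106+124)/131⌉ = ⌈8286/131⌉ − ⌈8180/131⌉ = 64 − 63 = 1
n=77: ⌈(78·106+124)/131⌉ − ⌈(77·106+124)/131⌉ = ⌈8392/131⌉ − ⌈8286/131⌉ = 65 − 64 = 1
n=78: ⌈(79·106+124)/131⌉ − ⌈(78·106+124)/131⌉ = ⌈8498/131⌉ − ⌈8392/131⌉ = 65 − 65 = 0
n=79: ⌈(80·106+124)/131⌉ − ⌈(79·106+124)/131⌉ = ⌈8604/131⌉ − ⌈8498/131⌉ = 66 − 65 = 1
n=80: ⌈(81·106+124)/131⌉ − ⌈(80·106+124)/131⌉ = ⌈8710/131⌉ − ⌈8604/131⌉ = 67 − 66 = 1
n=81: ⌈(82·106+124)/131⌉ − ⌈(81·106+124)/131⌉ = ⌈8816/131⌉ − ⌈8710/131⌉ = 68 − 67 = 1
n=82: ⌈(83·106+124)/131⌉ − ⌈(82·106+124)/131⌉ = ⌈8922/131⌉ − ⌈8816/131⌉ = 69 − 68 = 1
n=83: ⌈(84·106+124)/131⌉ − ⌈(83·106+124)/131⌉ = ⌈9028/131⌉ − ⌈8922/131⌉ = 69 − 69 = 0
n=84: ⌈(85·106+124)/131⌉ − ⌈(84·106+124)/131⌉ = ⌈9134/131⌉ − ⌈9028/131⌉ = 70 − 69 = 1
n=85: ⌈(86·106+124)/131⌉ − ⌈(85·106+124)/131⌉ = ⌈9240/131⌉ − ⌈9134/131⌉ = 71 − 70 = 1
n=86: ⌈(87·106+124)/131⌉ − ⌈(86·106+124)/131⌉ = ⌈9346/131⌉ − ⌈9240/131⌉ = 72 − 71 = 1
n=87: ⌈(88·106+124)/131⌉ − ⌈(87·106+124)/131⌉ = ⌈9452/131⌉ − ⌈9346/131⌉ = 73 − 72 = 1
n=88: ⌈(89·106+124)/131⌉ − ⌈(88·106+124)/131⌉ = ⌈9558/131⌉ − ⌈9452/131⌉ = 73 − 73 = 0
n=89: ⌈(90·106+124)/131⌉ − ⌈(89·106+124)/131⌉ = ⌈9664/131⌉ − ⌈9558/131⌉ = 74 − 73 = 1
n=90: ⌈(91·106+124)/131⌉ − ⌈(90·106+124)/131⌉ = ⌈9770/131⌉ − ⌈9664/131⌉ = 75 − 74 = 1
n=91: ⌈(92·106+124)/131⌉ − ⌈(91·106+124)/131⌉ = ⌈9876/131⌉ − ⌈9770/131⌉ = 76 − 75 = 1
n=92: ⌈(93·106+124)/131⌉ − ⌈(92·106+124)/131⌉ = ⌈9982/131⌉ − ⌈9876/131⌉ = 77 − 76 = 1
n=93: ⌈(94·106+124)/131⌉ − ⌈(93·106+124)/131⌉ = ⌈10088/131⌉ − ⌈9982/131⌉ = 78 − 77 = 1
n=94: ⌈(95·106+124)/131⌉ − ⌈(94·106+124)/131⌉ = ⌈10194/131⌉ − ⌈10088/131⌉ = 78 − 78 = 0
n=95: ⌈(96·106+124)/131⌉ − ⌈(95·106+124)/131⌉ = ⌈10300/131⌉ − ⌈10194/131⌉ = 79 − 78 = 1
n=96: ⌈(97·106+124)/131⌉ − ⌈(96·106+124)/131⌉ = ⌈10406/131⌉ − ⌈10300/131⌉ = 80 − 79 = 1
n=97: ⌈(98·106+124)/131⌉ − ⌈(97·106+124)/131⌉ = ⌈10512/131⌉ − ⌈10406/131⌉ = 81 − 80 = 1


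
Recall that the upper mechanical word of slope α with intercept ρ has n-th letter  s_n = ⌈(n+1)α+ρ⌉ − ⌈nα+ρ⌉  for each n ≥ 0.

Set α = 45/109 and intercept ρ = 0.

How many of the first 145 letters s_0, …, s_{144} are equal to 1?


60

#1s = Σ_{n=0}^{144} s_n = Σ_{n=0}^{144} (⌈(n+1)α+ρ⌉ − ⌈nα+ρ⌉)
the sum telescopes: every ⌈nα+ρ⌉ with 0 < n < 145 appears once with + and once with −, leaving ⌈145α+ρ⌉ − ⌈0·α+ρ⌉
145α + ρ = (145·45) / 109 = 6525/109
ρ = 0/109
⌈6525/109⌉ = 60,  ⌈0/109⌉ = 0
#1s = 60 − 0 = 60


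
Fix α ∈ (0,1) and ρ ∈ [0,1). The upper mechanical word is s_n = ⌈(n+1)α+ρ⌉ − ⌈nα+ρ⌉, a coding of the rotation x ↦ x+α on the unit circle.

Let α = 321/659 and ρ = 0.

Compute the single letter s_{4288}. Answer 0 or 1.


1

(n+1)α + ρ = (4289·321) / 659 = 1376769/659
nα + ρ     = (4288·321) / 659 = 1376448/659
⌈1376769/659⌉ = 2090,  ⌈1376448/659⌉ = 2089
s_{4288} = 2090 − 2089 = 1


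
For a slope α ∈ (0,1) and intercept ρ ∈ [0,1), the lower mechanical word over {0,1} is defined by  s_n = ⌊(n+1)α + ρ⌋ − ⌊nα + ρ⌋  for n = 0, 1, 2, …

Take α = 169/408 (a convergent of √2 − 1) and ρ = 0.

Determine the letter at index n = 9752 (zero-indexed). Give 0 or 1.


0

(n+1)α + ρ = (9753·169) / 408 = 1648257/408
nα + ρ     = (9752·169) / 408 = 1648088/408
⌊1648257/408⌋ = 4039,  ⌊1648088/408⌋ = 4039
s_{9752} = 4039 − 4039 = 0


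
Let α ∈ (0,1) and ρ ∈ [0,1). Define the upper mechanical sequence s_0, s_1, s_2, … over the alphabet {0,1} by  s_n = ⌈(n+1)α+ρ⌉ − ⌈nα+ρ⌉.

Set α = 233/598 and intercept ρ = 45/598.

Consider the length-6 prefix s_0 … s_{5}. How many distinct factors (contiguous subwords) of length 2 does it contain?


t_n = ⌈(n·233+45)/598⌉ for n = 0 … 6:
  n=0…6: ⌈45/598⌉=1 ⌈278/598⌉=1 ⌈511/598⌉=1 ⌈744/598⌉=2 ⌈977/598⌉=2 ⌈1210/598⌉=3 ⌈1443/598⌉=3
s_n = t_(n+1) − t_n for n = 0 … 5 gives
prefix = 001010
slide a length-2 window over [0..1] … [4..5] (5 windows); first occurrence of each distinct factor:
  [  0..  1] 00
  [  1..  2] 01
  [  2..  3] 10
  (the other 2 windows repeat one of these)
distinct factors: {00, 01, 10}
count = 3  (Sturmian bound for length 2 is 3)

3


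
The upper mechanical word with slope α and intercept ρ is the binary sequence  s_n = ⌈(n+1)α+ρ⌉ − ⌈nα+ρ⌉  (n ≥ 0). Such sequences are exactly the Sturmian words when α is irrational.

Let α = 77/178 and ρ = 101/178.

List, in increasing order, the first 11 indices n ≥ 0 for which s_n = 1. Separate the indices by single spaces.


1 3 5 7 10 12 14 17 19 21 24

n=0: ⌈178/178⌉−⌈101/178⌉ = 1−1 = 0
n=1: ⌈255/178⌉−⌈178/178⌉ = 2−1 = 1  ← one
n=2: ⌈332/178⌉−⌈255/178⌉ = 2−2 = 0
n=3: ⌈409/178⌉−⌈332/178⌉ = 3−2 = 1  ← one
n=4: ⌈486/178⌉−⌈409/178⌉ = 3−3 = 0
n=5: ⌈563/178⌉−⌈486/178⌉ = 4−3 = 1  ← one
n=6: ⌈640/178⌉−⌈563/178⌉ = 4−4 = 0
n=7: ⌈717/178⌉−⌈640/178⌉ = 5−4 = 1  ← one
n=8: ⌈794/178⌉−⌈717/178⌉ = 5−5 = 0
n=9: ⌈871/178⌉−⌈794/178⌉ = 5−5 = 0
n=10: ⌈948/178⌉−⌈871/178⌉ = 6−5 = 1  ← one
n=11: ⌈1025/178⌉−⌈948/178⌉ = 6−6 = 0
n=12: ⌈1102/178⌉−⌈1025/178⌉ = 7−6 = 1  ← one
n=13: ⌈1179/178⌉−⌈1102/178⌉ = 7−7 = 0
n=14: ⌈1256/178⌉−⌈1179/178⌉ = 8−7 = 1  ← one
n=15: ⌈1333/178⌉−⌈1256/178⌉ = 8−8 = 0
n=16: ⌈1410/178⌉−⌈1333/178⌉ = 8−8 = 0
n=17: ⌈1487/178⌉−⌈1410/178⌉ = 9−8 = 1  ← one
n=18: ⌈1564/178⌉−⌈1487/178⌉ = 9−9 = 0
n=19: ⌈1641/178⌉−⌈1564/178⌉ = 10−9 = 1  ← one
n=20: ⌈1718/178⌉−⌈1641/178⌉ = 10−10 = 0
n=21: ⌈1795/178⌉−⌈1718/178⌉ = 11−10 = 1  ← one
n=22: ⌈1872/178⌉−⌈1795/178⌉ = 11−11 = 0
n=23: ⌈1949/178⌉−⌈1872/178⌉ = 11−11 = 0
n=24: ⌈2026/178⌉−⌈1949/178⌉ = 12−11 = 1  ← one
positions of the first 11 ones: 1 3 5 7 10 12 14 17 19 21 24


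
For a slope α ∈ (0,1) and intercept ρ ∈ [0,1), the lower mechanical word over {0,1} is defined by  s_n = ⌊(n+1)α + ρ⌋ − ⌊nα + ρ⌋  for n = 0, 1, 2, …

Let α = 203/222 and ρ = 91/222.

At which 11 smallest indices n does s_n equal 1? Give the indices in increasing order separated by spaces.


0 1 2 3 5 6 7 8 9 10 11

n=0: ⌊294/222⌋−⌊91/222⌋ = 1−0 = 1  ← one
n=1: ⌊497/222⌋−⌊294/222⌋ = 2−1 = 1  ← one
n=2: ⌊700/222⌋−⌊497/222⌋ = 3−2 = 1  ← one
n=3: ⌊903/222⌋−⌊700/222⌋ = 4−3 = 1  ← one
n=4: ⌊1106/222⌋−⌊903/222⌋ = 4−4 = 0
n=5: ⌊1309/222⌋−⌊1106/222⌋ = 5−4 = 1  ← one
n=6: ⌊1512/222⌋−⌊1309/222⌋ = 6−5 = 1  ← one
n=7: ⌊1715/222⌋−⌊1512/222⌋ = 7−6 = 1  ← one
n=8: ⌊1918/222⌋−⌊1715/222⌋ = 8−7 = 1  ← one
n=9: ⌊2121/222⌋−⌊1918/222⌋ = 9−8 = 1  ← one
n=10: ⌊2324/222⌋−⌊2121/222⌋ = 10−9 = 1  ← one
n=11: ⌊2527/222⌋−⌊2324/222⌋ = 11−10 = 1  ← one
positions of the first 11 ones: 0 1 2 3 5 6 7 8 9 10 11


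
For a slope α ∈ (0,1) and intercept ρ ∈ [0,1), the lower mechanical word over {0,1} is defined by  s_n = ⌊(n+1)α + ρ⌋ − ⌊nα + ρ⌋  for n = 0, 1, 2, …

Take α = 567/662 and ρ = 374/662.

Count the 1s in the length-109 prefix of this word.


93

#1s = Σ_{n=0}^{108} s_n = Σ_{n=0}^{108} (⌊(n+1)α+ρ⌋ − ⌊nα+ρ⌋)
the sum telescopes: every ⌊nα+ρ⌋ with 0 < n < 109 appears once with + and once with −, leaving ⌊109α+ρ⌋ − ⌊0·α+ρ⌋
109α + ρ = (109·567 + 374) / 662 = 62177/662
ρ = 374/662
⌊62177/662⌋ = 93,  ⌊374/662⌋ = 0
#1s = 93 − 0 = 93


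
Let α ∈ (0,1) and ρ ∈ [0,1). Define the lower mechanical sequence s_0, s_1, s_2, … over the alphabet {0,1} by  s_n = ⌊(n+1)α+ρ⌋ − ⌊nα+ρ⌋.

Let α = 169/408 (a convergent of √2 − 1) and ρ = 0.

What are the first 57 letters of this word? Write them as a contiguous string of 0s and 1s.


001010010100101010010100101010010100101001010100101001010

n=0: ⌊(1·169)/408⌋ − ⌊(0·169)/408⌋ = ⌊169/408⌋ − ⌊0/408⌋ = 0 − 0 = 0
n=1: ⌊(2·169)/408⌋ − ⌊(1·169)/408⌋ = ⌊338/408⌋ − ⌊169/408⌋ = 0 − 0 = 0
n=2: ⌊(3·169)/408⌋ − ⌊(2·169)/408⌋ = ⌊507/408⌋ − ⌊338/408⌋ = 1 − 0 = 1
n=3: ⌊(4·169)/408⌋ − ⌊(3·169)/408⌋ = ⌊676/408⌋ − ⌊507/408⌋ = 1 − 1 = 0
n=4: ⌊(5·169)/408⌋ − ⌊(4·169)/408⌋ = ⌊845/408⌋ − ⌊676/408⌋ = 2 − 1 = 1
n=5: ⌊(6·169)/408⌋ − ⌊(5·169)/408⌋ = ⌊1014/408⌋ − ⌊845/408⌋ = 2 − 2 = 0
n=6: ⌊(7·169)/408⌋ − ⌊(6·169)/408⌋ = ⌊1183/408⌋ − ⌊1014/408⌋ = 2 − 2 = 0
n=7: ⌊(8·169)/408⌋ − ⌊(7·169)/408⌋ = ⌊1352/408⌋ − ⌊1183/408⌋ = 3 − 2 = 1
n=8: ⌊(9·169)/408⌋ − ⌊(8·169)/408⌋ = ⌊1521/408⌋ − ⌊1352/408⌋ = 3 − 3 = 0
n=9: ⌊(10·169)/408⌋ − ⌊(9·169)/408⌋ = ⌊1690/408⌋ − ⌊1521/408⌋ = 4 − 3 = 1
n=10: ⌊(11·169)/408⌋ − ⌊(10·169)/408⌋ = ⌊1859/408⌋ − ⌊1690/408⌋ = 4 − 4 = 0
n=11: ⌊(12·169)/408⌋ − ⌊(11·169)/408⌋ = ⌊2028/408⌋ − ⌊1859/408⌋ = 4 − 4 = 0
n=12: ⌊(13·169)/408⌋ − ⌊(12·169)/408⌋ = ⌊2197/408⌋ − ⌊2028/408⌋ = 5 − 4 = 1
n=13: ⌊(14·169)/408⌋ − ⌊(13·169)/408⌋ = ⌊2366/408⌋ − ⌊2197/408⌋ = 5 − 5 = 0
n=14: ⌊(15·169)/408⌋ − ⌊(14·169)/408⌋ = ⌊2535/408⌋ − ⌊2366/408⌋ = 6 − 5 = 1
n=15: ⌊(16·169)/408⌋ − ⌊(15·169)/408⌋ = ⌊2704/408⌋ − ⌊2535/408⌋ = 6 − 6 = 0
n=16: ⌊(17·169)/408⌋ − ⌊(16·169)/408⌋ = ⌊2873/408⌋ − ⌊2704/408⌋ = 7 − 6 = 1
n=17: ⌊(18·169)/408⌋ − ⌊(17·169)/408⌋ = ⌊3042/408⌋ − ⌊2873/408⌋ = 7 − 7 = 0
n=18: ⌊(19·169)/408⌋ − ⌊(18·169)/408⌋ = ⌊3211/408⌋ − ⌊3042/408⌋ = 7 − 7 = 0
n=19: ⌊(20·169)/408⌋ − ⌊(19·169)/408⌋ = ⌊3380/408⌋ − ⌊3211/408⌋ = 8 − 7 = 1
n=20: ⌊(21·169)/408⌋ − ⌊(20·169)/408⌋ = ⌊3549/408⌋ − ⌊3380/408⌋ = 8 − 8 = 0
n=21: ⌊(22·169)/408⌋ − ⌊(21·169)/408⌋ = ⌊3718/408⌋ − ⌊3549/408⌋ = 9 − 8 = 1
n=22: ⌊(23·169)/408⌋ − ⌊(22·169)/408⌋ = ⌊3887/408⌋ − ⌊3718/408⌋ = 9 − 9 = 0
n=23: ⌊(24·169)/408⌋ − ⌊(23·169)/408⌋ = ⌊4056/408⌋ − ⌊3887/408⌋ = 9 − 9 = 0
n=24: ⌊(25·169)/408⌋ − ⌊(24·169)/408⌋ = ⌊4225/408⌋ − ⌊4056/408⌋ = 10 − 9 = 1
n=25: ⌊(26·169)/408⌋ − ⌊(25·169)/408⌋ = ⌊4394/408⌋ − ⌊4225/408⌋ = 10 − 10 = 0
n=26: ⌊(27·169)/408⌋ − ⌊(26·169)/408⌋ = ⌊4563/408⌋ − ⌊4394/408⌋ = 11 − 10 = 1
n=27: ⌊(28·169)/408⌋ − ⌊(27·169)/408⌋ = ⌊4732/408⌋ − ⌊4563/408⌋ = 11 − 11 = 0
n=28: ⌊(29·169)/408⌋ − ⌊(28·169)/408⌋ = ⌊4901/408⌋ − ⌊4732/408⌋ = 12 − 11 = 1
n=29: ⌊(30·169)/408⌋ − ⌊(29·169)/408⌋ = ⌊5070/408⌋ − ⌊4901/408⌋ = 12 − 12 = 0
n=30: ⌊(31·169)/408⌋ − ⌊(30·169)/408⌋ = ⌊5239/408⌋ − ⌊5070/408⌋ = 12 − 12 = 0
n=31: ⌊(32·169)/408⌋ − ⌊(31·169)/408⌋ = ⌊5408/408⌋ − ⌊5239/408⌋ = 13 − 12 = 1
n=32: ⌊(33·169)/408⌋ − ⌊(32·169)/408⌋ = ⌊5577/408⌋ − ⌊5408/408⌋ = 13 − 13 = 0
n=33: ⌊(34·169)/408⌋ − ⌊(33·169)/408⌋ = ⌊5746/408⌋ − ⌊5577/408⌋ = 14 − 13 = 1
n=34: ⌊(35·169)/408⌋ − ⌊(34·169)/408⌋ = ⌊5915/408⌋ − ⌊5746/408⌋ = 14 − 14 = 0
n=35: ⌊(36·169)/408⌋ − ⌊(35·169)/408⌋ = ⌊6084/408⌋ − ⌊5915/408⌋ = 14 − 14 = 0
n=36: ⌊(37·169)/408⌋ − ⌊(36·169)/408⌋ = ⌊6253/408⌋ − ⌊6084/408⌋ = 15 − 14 = 1
n=37: ⌊(38·169)/408⌋ − ⌊(37·169)/408⌋ = ⌊6422/408⌋ − ⌊6253/408⌋ = 15 − 15 = 0
n=38: ⌊(39·169)/408⌋ − ⌊(38·169)/408⌋ = ⌊6591/408⌋ − ⌊6422/408⌋ = 16 − 15 = 1
n=39: ⌊(40·169)/408⌋ − ⌊(39·169)/408⌋ = ⌊6760/408⌋ − ⌊6591/408⌋ = 16 − 16 = 0
n=40: ⌊(41·169)/408⌋ − ⌊(40·169)/408⌋ = ⌊6929/408⌋ − ⌊6760/408⌋ = 16 − 16 = 0
n=41: ⌊(42·169)/408⌋ − ⌊(41·169)/408⌋ = ⌊7098/408⌋ − ⌊6929/408⌋ = 17 − 16 = 1
n=42: ⌊(43·169)/408⌋ − ⌊(42·169)/408⌋ = ⌊7267/408⌋ − ⌊7098/408⌋ = 17 − 17 = 0
n=43: ⌊(44·169)/408⌋ − ⌊(43·169)/408⌋ = ⌊7436/408⌋ − ⌊7267/408⌋ = 18 − 17 = 1
n=44: ⌊(45·169)/408⌋ − ⌊(44·169)/408⌋ = ⌊7605/408⌋ − ⌊7436/408⌋ = 18 − 18 = 0
n=45: ⌊(46·169)/408⌋ − ⌊(45·169)/408⌋ = ⌊7774/408⌋ − ⌊7605/408⌋ = 19 − 18 = 1
n=46: ⌊(47·169)/408⌋ − ⌊(46·169)/408⌋ = ⌊7943/408⌋ − ⌊7774/408⌋ = 19 − 19 = 0
n=47: ⌊(48·169)/408⌋ − ⌊(47·169)/408⌋ = ⌊8112/408⌋ − ⌊7943/408⌋ = 19 − 19 = 0
n=48: ⌊(49·169)/408⌋ − ⌊(48·169)/408⌋ = ⌊8281/408⌋ − ⌊8112/408⌋ = 20 − 19 = 1
n=49: ⌊(50·169)/408⌋ − ⌊(49·169)/408⌋ = ⌊8450/408⌋ − ⌊8281/408⌋ = 20 − 20 = 0
n=50: ⌊(51·169)/408⌋ − ⌊(50·169)/408⌋ = ⌊8619/408⌋ − ⌊8450/408⌋ = 21 − 20 = 1
n=51: ⌊(52·169)/408⌋ − ⌊(51·169)/408⌋ = ⌊8788/408⌋ − ⌊8619/408⌋ = 21 − 21 = 0
n=52: ⌊(53·169)/408⌋ − ⌊(52·169)/408⌋ = ⌊8957/408⌋ − ⌊8788/408⌋ = 21 − 21 = 0
n=53: ⌊(54·169)/408⌋ − ⌊(53·169)/408⌋ = ⌊9126/408⌋ − ⌊8957/408⌋ = 22 − 21 = 1
n=54: ⌊(55·169)/408⌋ − ⌊(54·169)/408⌋ = ⌊9295/408⌋ − ⌊9126/408⌋ = 22 − 22 = 0
n=55: ⌊(56·169)/408⌋ − ⌊(55·169)/408⌋ = ⌊9464/408⌋ − ⌊9295/408⌋ = 23 − 22 = 1
n=56: ⌊(57·169)/408⌋ − ⌊(56·169)/408⌋ = ⌊9633/408⌋ − ⌊9464/408⌋ = 23 − 23 = 0


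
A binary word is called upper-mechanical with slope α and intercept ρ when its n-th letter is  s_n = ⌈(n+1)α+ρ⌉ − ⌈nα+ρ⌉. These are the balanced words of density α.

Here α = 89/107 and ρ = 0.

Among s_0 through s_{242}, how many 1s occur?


203

#1s = Σ_{n=0}^{242} s_n = Σ_{n=0}^{242} (⌈(n+1)α+ρ⌉ − ⌈nα+ρ⌉)
the sum telescopes: every ⌈nα+ρ⌉ with 0 < n < 243 appears once with + and once with −, leaving ⌈243α+ρ⌉ − ⌈0·α+ρ⌉
243α + ρ = (243·89) / 107 = 21627/107
ρ = 0/107
⌈21627/107⌉ = 203,  ⌈0/107⌉ = 0
#1s = 203 − 0 = 203


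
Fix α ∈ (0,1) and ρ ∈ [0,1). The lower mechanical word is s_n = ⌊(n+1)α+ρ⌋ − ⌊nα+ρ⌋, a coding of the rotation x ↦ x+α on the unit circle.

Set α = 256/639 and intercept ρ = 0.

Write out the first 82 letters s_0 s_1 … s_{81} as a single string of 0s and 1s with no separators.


n=0: ⌊(1·256)/639⌋ − ⌊(0·256)/639⌋ = ⌊256/639⌋ − ⌊0/639⌋ = 0 − 0 = 0
n=1: ⌊(2·256)/639⌋ − ⌊(1·256)/639⌋ = ⌊512/639⌋ − ⌊256/639⌋ = 0 − 0 = 0
n=2: ⌊(3·256)/639⌋ − ⌊(2·256)/639⌋ = ⌊768/639⌋ − ⌊512/639⌋ = 1 − 0 = 1
n=3: ⌊(4·256)/639⌋ − ⌊(3·256)/639⌋ = ⌊1024/639⌋ − ⌊768/639⌋ = 1 − 1 = 0
n=4: ⌊(5·256)/639⌋ − ⌊(4·256)/639⌋ = ⌊1280/639⌋ − ⌊1024/639⌋ = 2 − 1 = 1
n=5: ⌊(6·256)/639⌋ − ⌊(5·256)/639⌋ = ⌊1536/639⌋ − ⌊1280/639⌋ = 2 − 2 = 0
n=6: ⌊(7·256)/639⌋ − ⌊(6·256)/639⌋ = ⌊1792/639⌋ − ⌊1536/639⌋ = 2 − 2 = 0
n=7: ⌊(8·256)/639⌋ − ⌊(7·256)/639⌋ = ⌊2048/639⌋ − ⌊1792/639⌋ = 3 − 2 = 1
n=8: ⌊(9·256)/639⌋ − ⌊(8·256)/639⌋ = ⌊2304/639⌋ − ⌊2048/639⌋ = 3 − 3 = 0
n=9: ⌊(10·256)/639⌋ − ⌊(9·256)/639⌋ = ⌊2560/639⌋ − ⌊2304/639⌋ = 4 − 3 = 1
n=10: ⌊(11·256)/639⌋ − ⌊(10·256)/639⌋ = ⌊2816/639⌋ − ⌊2560/639⌋ = 4 − 4 = 0
n=11: ⌊(12·256)/639⌋ − ⌊(11·256)/639⌋ = ⌊3072/639⌋ − ⌊2816/639⌋ = 4 − 4 = 0
n=12: ⌊(13·256)/639⌋ − ⌊(12·256)/639⌋ = ⌊3328/639⌋ − ⌊3072/639⌋ = 5 − 4 = 1
n=13: ⌊(14·256)/639⌋ − ⌊(13·256)/639⌋ = ⌊3584/639⌋ − ⌊3328/639⌋ = 5 − 5 = 0
n=14: ⌊(15·256)/639⌋ − ⌊(14·256)/639⌋ = ⌊3840/639⌋ − ⌊3584/639⌋ = 6 − 5 = 1
n=15: ⌊(16·256)/639⌋ − ⌊(15·256)/639⌋ = ⌊4096/639⌋ − ⌊3840/639⌋ = 6 − 6 = 0
n=16: ⌊(17·256)/639⌋ − ⌊(16·256)/639⌋ = ⌊4352/639⌋ − ⌊4096/639⌋ = 6 − 6 = 0
n=17: ⌊(18·256)/639⌋ − ⌊(17·256)/639⌋ = ⌊4608/639⌋ − ⌊4352/639⌋ = 7 − 6 = 1
n=18: ⌊(19·256)/639⌋ − ⌊(18·256)/639⌋ = ⌊4864/639⌋ − ⌊4608/639⌋ = 7 − 7 = 0
n=19: ⌊(20·256)/639⌋ − ⌊(19·256)/639⌋ = ⌊5120/639⌋ − ⌊4864/639⌋ = 8 − 7 = 1
n=20: ⌊(21·256)/639⌋ − ⌊(20·256)/639⌋ = ⌊5376/639⌋ − ⌊5120/639⌋ = 8 − 8 = 0
n=21: ⌊(22·256)/639⌋ − ⌊(21·256)/639⌋ = ⌊5632/639⌋ − ⌊5376/639⌋ = 8 − 8 = 0
n=22: ⌊(23·256)/639⌋ − ⌊(22·256)/639⌋ = ⌊5888/639⌋ − ⌊5632/639⌋ = 9 − 8 = 1
n=23: ⌊(24·256)/639⌋ − ⌊(23·256)/639⌋ = ⌊6144/639⌋ − ⌊5888/639⌋ = 9 − 9 = 0
n=24: ⌊(25·256)/639⌋ − ⌊(24·256)/639⌋ = ⌊6400/639⌋ − ⌊6144/639⌋ = 10 − 9 = 1
n=25: ⌊(26·256)/639⌋ − ⌊(25·256)/639⌋ = ⌊6656/639⌋ − ⌊6400/639⌋ = 10 − 10 = 0
n=26: ⌊(27·256)/639⌋ − ⌊(26·256)/639⌋ = ⌊6912/639⌋ − ⌊6656/639⌋ = 10 − 10 = 0
n=27: ⌊(28·256)/639⌋ − ⌊(27·256)/639⌋ = ⌊7168/639⌋ − ⌊6912/639⌋ = 11 − 10 = 1
n=28: ⌊(29·256)/639⌋ − ⌊(28·256)/639⌋ = ⌊7424/639⌋ − ⌊7168/639⌋ = 11 − 11 = 0
n=29: ⌊(30·256)/639⌋ − ⌊(29·256)/639⌋ = ⌊7680/639⌋ − ⌊7424/639⌋ = 12 − 11 = 1
n=30: ⌊(31·256)/639⌋ − ⌊(30·256)/639⌋ = ⌊7936/639⌋ − ⌊7680/639⌋ = 12 − 12 = 0
n=31: ⌊(32·256)/639⌋ − ⌊(31·256)/639⌋ = ⌊8192/639⌋ − ⌊7936/639⌋ = 12 − 12 = 0
n=32: ⌊(33·256)/639⌋ − ⌊(32·256)/639⌋ = ⌊8448/639⌋ − ⌊8192/639⌋ = 13 − 12 = 1
n=33: ⌊(34·256)/639⌋ − ⌊(33·256)/639⌋ = ⌊8704/639⌋ − ⌊8448/639⌋ = 13 − 13 = 0
n=34: ⌊(35·256)/639⌋ − ⌊(34·256)/639⌋ = ⌊8960/639⌋ − ⌊8704/639⌋ = 14 − 13 = 1
n=35: ⌊(36·256)/639⌋ − ⌊(35·256)/639⌋ = ⌊9216/639⌋ − ⌊8960/639⌋ = 14 − 14 = 0
n=36: ⌊(37·256)/639⌋ − ⌊(36·256)/639⌋ = ⌊9472/639⌋ − ⌊9216/639⌋ = 14 − 14 = 0
n=37: ⌊(38·256)/639⌋ − ⌊(37·256)/639⌋ = ⌊9728/639⌋ − ⌊9472/639⌋ = 15 − 14 = 1
n=38: ⌊(39·256)/639⌋ − ⌊(38·256)/639⌋ = ⌊9984/639⌋ − ⌊9728/639⌋ = 15 − 15 = 0
n=39: ⌊(40·256)/639⌋ − ⌊(39·256)/639⌋ = ⌊10240/639⌋ − ⌊9984/639⌋ = 16 − 15 = 1
n=40: ⌊(41·256)/639⌋ − ⌊(40·256)/639⌋ = ⌊10496/639⌋ − ⌊10240/639⌋ = 16 − 16 = 0
n=41: ⌊(42·256)/639⌋ − ⌊(41·256)/639⌋ = ⌊10752/639⌋ − ⌊10496/639⌋ = 16 − 16 = 0
n=42: ⌊(43·256)/639⌋ − ⌊(42·256)/639⌋ = ⌊11008/639⌋ − ⌊10752/639⌋ = 17 − 16 = 1
n=43: ⌊(44·256)/639⌋ − ⌊(43·256)/639⌋ = ⌊11264/639⌋ − ⌊11008/639⌋ = 17 − 17 = 0
n=44: ⌊(45·256)/639⌋ − ⌊(44·256)/639⌋ = ⌊11520/639⌋ − ⌊11264/639⌋ = 18 − 17 = 1
n=45: ⌊(46·256)/639⌋ − ⌊(45·256)/639⌋ = ⌊11776/639⌋ − ⌊11520/639⌋ = 18 − 18 = 0
n=46: ⌊(47·256)/639⌋ − ⌊(46·256)/639⌋ = ⌊12032/639⌋ − ⌊11776/639⌋ = 18 − 18 = 0
n=47: ⌊(48·256)/639⌋ − ⌊(47·256)/639⌋ = ⌊12288/639⌋ − ⌊12032/639⌋ = 19 − 18 = 1
n=48: ⌊(49·256)/639⌋ − ⌊(48·256)/639⌋ = ⌊12544/639⌋ − ⌊12288/639⌋ = 19 − 19 = 0
n=49: ⌊(50·256)/639⌋ − ⌊(49·256)/639⌋ = ⌊12800/639⌋ − ⌊12544/639⌋ = 20 − 19 = 1
n=50: ⌊(51·256)/639⌋ − ⌊(50·256)/639⌋ = ⌊13056/639⌋ − ⌊12800/639⌋ = 20 − 20 = 0
n=51: ⌊(52·256)/639⌋ − ⌊(51·256)/639⌋ = ⌊13312/639⌋ − ⌊13056/639⌋ = 20 − 20 = 0
n=52: ⌊(53·256)/639⌋ − ⌊(52·256)/639⌋ = ⌊13568/639⌋ − ⌊13312/639⌋ = 21 − 20 = 1
n=53: ⌊(54·256)/639⌋ − ⌊(53·256)/639⌋ = ⌊13824/639⌋ − ⌊13568/639⌋ = 21 − 21 = 0
n=54: ⌊(55·256)/639⌋ − ⌊(54·256)/639⌋ = ⌊14080/639⌋ − ⌊13824/639⌋ = 22 − 21 = 1
n=55: ⌊(56·256)/639⌋ − ⌊(55·256)/639⌋ = ⌊14336/639⌋ − ⌊14080/639⌋ = 22 − 22 = 0
n=56: ⌊(57·256)/639⌋ − ⌊(56·256)/639⌋ = ⌊14592/639⌋ − ⌊14336/639⌋ = 22 − 22 = 0
n=57: ⌊(58·256)/639⌋ − ⌊(57·256)/639⌋ = ⌊14848/639⌋ − ⌊14592/639⌋ = 23 − 22 = 1
n=58: ⌊(59·256)/639⌋ − ⌊(58·256)/639⌋ = ⌊15104/639⌋ − ⌊14848/639⌋ = 23 − 23 = 0
n=59: ⌊(60·256)/639⌋ − ⌊(59·256)/639⌋ = ⌊15360/639⌋ − ⌊15104/639⌋ = 24 − 23 = 1
n=60: ⌊(61·256)/639⌋ − ⌊(60·256)/639⌋ = ⌊15616/639⌋ − ⌊15360/639⌋ = 24 − 24 = 0
n=61: ⌊(62·256)/639⌋ − ⌊(61·256)/639⌋ = ⌊15872/639⌋ − ⌊15616/639⌋ = 24 − 24 = 0
n=62: ⌊(63·256)/639⌋ − ⌊(62·256)/639⌋ = ⌊16128/639⌋ − ⌊15872/639⌋ = 25 − 24 = 1
n=63: ⌊(64·256)/639⌋ − ⌊(63·256)/639⌋ = ⌊16384/639⌋ − ⌊16128/639⌋ = 25 − 25 = 0
n=64: ⌊(65·256)/639⌋ − ⌊(64·256)/639⌋ = ⌊16640/639⌋ − ⌊16384/639⌋ = 26 − 25 = 1
n=65: ⌊(66·256)/639⌋ − ⌊(65·256)/639⌋ = ⌊16896/639⌋ − ⌊16640/639⌋ = 26 − 26 = 0
n=66: ⌊(67·256)/639⌋ − ⌊(66·256)/639⌋ = ⌊17152/639⌋ − ⌊16896/639⌋ = 26 − 26 = 0
n=67: ⌊(68·256)/639⌋ − ⌊(67·256)/639⌋ = ⌊17408/639⌋ − ⌊17152/639⌋ = 27 − 26 = 1
n=68: ⌊(69·256)/639⌋ − ⌊(68·256)/639⌋ = ⌊17664/639⌋ − ⌊17408/639⌋ = 27 − 27 = 0
n=69: ⌊(70·256)/639⌋ − ⌊(69·256)/639⌋ = ⌊17920/639⌋ − ⌊17664/639⌋ = 28 − 27 = 1
n=70: ⌊(71·256)/639⌋ − ⌊(70·256)/639⌋ = ⌊18176/639⌋ − ⌊17920/639⌋ = 28 − 28 = 0
n=71: ⌊(72·256)/639⌋ − ⌊(71·256)/639⌋ = ⌊18432/639⌋ − ⌊18176/639⌋ = 28 − 28 = 0
n=72: ⌊(73·256)/639⌋ − ⌊(72·256)/639⌋ = ⌊18688/639⌋ − ⌊18432/639⌋ = 29 − 28 = 1
n=73: ⌊(74·256)/639⌋ − ⌊(73·256)/639⌋ = ⌊18944/639⌋ − ⌊18688/639⌋ = 29 − 29 = 0
n=74: ⌊(75·256)/639⌋ − ⌊(74·256)/639⌋ = ⌊19200/639⌋ − ⌊18944/639⌋ = 30 − 29 = 1
n=75: ⌊(76·256)/639⌋ − ⌊(75·256)/639⌋ = ⌊19456/639⌋ − ⌊19200/639⌋ = 30 − 30 = 0
n=76: ⌊(77·256)/639⌋ − ⌊(76·256)/639⌋ = ⌊19712/639⌋ − ⌊19456/639⌋ = 30 − 30 = 0
n=77: ⌊(78·256)/639⌋ − ⌊(77·256)/639⌋ = ⌊19968/639⌋ − ⌊19712/639⌋ = 31 − 30 = 1
n=78: ⌊(79·256)/639⌋ − ⌊(78·256)/639⌋ = ⌊20224/639⌋ − ⌊19968/639⌋ = 31 − 31 = 0
n=79: ⌊(80·256)/639⌋ − ⌊(79·256)/639⌋ = ⌊20480/639⌋ − ⌊20224/639⌋ = 32 − 31 = 1
n=80: ⌊(81·256)/639⌋ − ⌊(80·256)/639⌋ = ⌊20736/639⌋ − ⌊20480/639⌋ = 32 − 32 = 0
n=81: ⌊(82·256)/639⌋ − ⌊(81·256)/639⌋ = ⌊20992/639⌋ − ⌊20736/639⌋ = 32 − 32 = 0

0010100101001010010100101001010010100101001010010100101001010010100101001010010100


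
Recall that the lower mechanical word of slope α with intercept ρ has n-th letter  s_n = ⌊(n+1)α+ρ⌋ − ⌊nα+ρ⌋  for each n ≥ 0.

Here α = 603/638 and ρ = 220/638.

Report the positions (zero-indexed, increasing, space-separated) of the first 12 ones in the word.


n=0: ⌊823/638⌋−⌊220/638⌋ = 1−0 = 1  ← one
n=1: ⌊1426/638⌋−⌊823/638⌋ = 2−1 = 1  ← one
n=2: ⌊2029/638⌋−⌊1426/638⌋ = 3−2 = 1  ← one
n=3: ⌊2632/638⌋−⌊2029/638⌋ = 4−3 = 1  ← one
n=4: ⌊3235/638⌋−⌊2632/638⌋ = 5−4 = 1  ← one
n=5: ⌊3838/638⌋−⌊3235/638⌋ = 6−5 = 1  ← one
n=6: ⌊4441/638⌋−⌊3838/638⌋ = 6−6 = 0
n=7: ⌊5044/638⌋−⌊4441/638⌋ = 7−6 = 1  ← one
n=8: ⌊5647/638⌋−⌊5044/638⌋ = 8−7 = 1  ← one
n=9: ⌊6250/638⌋−⌊5647/638⌋ = 9−8 = 1  ← one
n=10: ⌊6853/638⌋−⌊6250/638⌋ = 10−9 = 1  ← one
n=11: ⌊7456/638⌋−⌊6853/638⌋ = 11−10 = 1  ← one
n=12: ⌊8059/638⌋−⌊7456/638⌋ = 12−11 = 1  ← one
positions of the first 12 ones: 0 1 2 3 4 5 7 8 9 10 11 12

0 1 2 3 4 5 7 8 9 10 11 12


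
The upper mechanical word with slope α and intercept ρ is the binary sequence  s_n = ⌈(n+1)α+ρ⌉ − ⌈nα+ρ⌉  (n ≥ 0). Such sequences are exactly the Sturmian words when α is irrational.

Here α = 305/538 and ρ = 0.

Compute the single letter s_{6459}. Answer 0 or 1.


1

(n+1)α + ρ = (6460·305) / 538 = 1970300/538
nα + ρ     = (6459·305) / 538 = 1969995/538
⌈1970300/538⌉ = 3663,  ⌈1969995/538⌉ = 3662
s_{6459} = 3663 − 3662 = 1


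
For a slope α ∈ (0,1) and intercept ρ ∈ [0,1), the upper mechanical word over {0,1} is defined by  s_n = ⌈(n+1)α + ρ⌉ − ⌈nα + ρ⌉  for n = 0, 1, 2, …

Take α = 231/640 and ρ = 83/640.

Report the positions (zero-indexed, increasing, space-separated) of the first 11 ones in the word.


n=0: ⌈314/640⌉−⌈83/640⌉ = 1−1 = 0
n=1: ⌈545/640⌉−⌈314/640⌉ = 1−1 = 0
n=2: ⌈776/640⌉−⌈545/640⌉ = 2−1 = 1  ← one
n=3: ⌈1007/640⌉−⌈776/640⌉ = 2−2 = 0
n=4: ⌈1238/640⌉−⌈1007/640⌉ = 2−2 = 0
n=5: ⌈1469/640⌉−⌈1238/640⌉ = 3−2 = 1  ← one
n=6: ⌈1700/640⌉−⌈1469/640⌉ = 3−3 = 0
n=7: ⌈1931/640⌉−⌈1700/640⌉ = 4−3 = 1  ← one
n=8: ⌈2162/640⌉−⌈1931/640⌉ = 4−4 = 0
n=9: ⌈2393/640⌉−⌈2162/640⌉ = 4−4 = 0
n=10: ⌈2624/640⌉−⌈2393/640⌉ = 5−4 = 1  ← one
n=11: ⌈2855/640⌉−⌈2624/640⌉ = 5−5 = 0
n=12: ⌈3086/640⌉−⌈2855/640⌉ = 5−5 = 0
n=13: ⌈3317/640⌉−⌈3086/640⌉ = 6−5 = 1  ← one
n=14: ⌈3548/640⌉−⌈3317/640⌉ = 6−6 = 0
n=15: ⌈3779/640⌉−⌈3548/640⌉ = 6−6 = 0
n=16: ⌈4010/640⌉−⌈3779/640⌉ = 7−6 = 1  ← one
n=17: ⌈4241/640⌉−⌈4010/640⌉ = 7−7 = 0
n=18: ⌈4472/640⌉−⌈4241/640⌉ = 7−7 = 0
n=19: ⌈4703/640⌉−⌈4472/640⌉ = 8−7 = 1  ← one
n=20: ⌈4934/640⌉−⌈4703/640⌉ = 8−8 = 0
n=21: ⌈5165/640⌉−⌈4934/640⌉ = 9−8 = 1  ← one
n=22: ⌈5396/640⌉−⌈5165/640⌉ = 9−9 = 0
n=23: ⌈5627/640⌉−⌈5396/640⌉ = 9−9 = 0
n=24: ⌈5858/640⌉−⌈5627/640⌉ = 10−9 = 1  ← one
n=25: ⌈6089/640⌉−⌈5858/640⌉ = 10−10 = 0
n=26: ⌈6320/640⌉−⌈6089/640⌉ = 10−10 = 0
n=27: ⌈6551/640⌉−⌈6320/640⌉ = 11−10 = 1  ← one
n=28: ⌈6782/640⌉−⌈6551/640⌉ = 11−11 = 0
n=29: ⌈7013/640⌉−⌈6782/640⌉ = 11−11 = 0
n=30: ⌈7244/640⌉−⌈7013/640⌉ = 12−11 = 1  ← one
positions of the first 11 ones: 2 5 7 10 13 16 19 21 24 27 30

2 5 7 10 13 16 19 21 24 27 30


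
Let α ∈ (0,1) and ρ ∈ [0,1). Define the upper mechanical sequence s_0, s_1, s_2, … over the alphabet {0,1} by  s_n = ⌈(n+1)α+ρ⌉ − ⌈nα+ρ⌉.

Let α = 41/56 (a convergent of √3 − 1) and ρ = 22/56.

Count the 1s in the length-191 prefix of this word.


#1s = Σ_{n=0}^{190} s_n = Σ_{n=0}^{190} (⌈(n+1)α+ρ⌉ − ⌈nα+ρ⌉)
the sum telescopes: every ⌈nα+ρ⌉ with 0 < n < 191 appears once with + and once with −, leaving ⌈191α+ρ⌉ − ⌈0·α+ρ⌉
191α + ρ = (191·41 + 22) / 56 = 7853/56
ρ = 22/56
⌈7853/56⌉ = 141,  ⌈22/56⌉ = 1
#1s = 141 − 1 = 140

140


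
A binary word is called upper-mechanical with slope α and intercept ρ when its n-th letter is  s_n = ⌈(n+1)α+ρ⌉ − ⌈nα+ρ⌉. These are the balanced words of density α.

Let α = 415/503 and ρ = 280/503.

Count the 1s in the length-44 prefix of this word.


36

#1s = Σ_{n=0}^{43} s_n = Σ_{n=0}^{43} (⌈(n+1)α+ρ⌉ − ⌈nα+ρ⌉)
the sum telescopes: every ⌈nα+ρ⌉ with 0 < n < 44 appears once with + and once with −, leaving ⌈44α+ρ⌉ − ⌈0·α+ρ⌉
44α + ρ = (44·415 + 280) / 503 = 18540/503
ρ = 280/503
⌈18540/503⌉ = 37,  ⌈280/503⌉ = 1
#1s = 37 − 1 = 36


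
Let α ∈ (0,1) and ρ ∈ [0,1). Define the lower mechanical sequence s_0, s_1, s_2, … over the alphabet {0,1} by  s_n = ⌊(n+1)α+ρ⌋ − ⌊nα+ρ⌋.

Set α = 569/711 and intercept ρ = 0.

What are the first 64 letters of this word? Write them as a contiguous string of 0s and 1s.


n=0: ⌊(1·569)/711⌋ − ⌊(0·569)/711⌋ = ⌊569/711⌋ − ⌊0/711⌋ = 0 − 0 = 0
n=1: ⌊(2·569)/711⌋ − ⌊(1·569)/711⌋ = ⌊1138/711⌋ − ⌊569/711⌋ = 1 − 0 = 1
n=2: ⌊(3·569)/711⌋ − ⌊(2·569)/711⌋ = ⌊1707/711⌋ − ⌊1138/711⌋ = 2 − 1 = 1
n=3: ⌊(4·569)/711⌋ − ⌊(3·569)/711⌋ = ⌊2276/711⌋ − ⌊1707/711⌋ = 3 − 2 = 1
n=4: ⌊(5·569)/711⌋ − ⌊(4·569)/711⌋ = ⌊2845/711⌋ − ⌊2276/711⌋ = 4 − 3 = 1
n=5: ⌊(6·569)/711⌋ − ⌊(5·569)/711⌋ = ⌊3414/711⌋ − ⌊2845/711⌋ = 4 − 4 = 0
n=6: ⌊(7·569)/711⌋ − ⌊(6·569)/711⌋ = ⌊3983/711⌋ − ⌊3414/711⌋ = 5 − 4 = 1
n=7: ⌊(8·569)/711⌋ − ⌊(7·569)/711⌋ = ⌊4552/711⌋ − ⌊3983/711⌋ = 6 − 5 = 1
n=8: ⌊(9·569)/711⌋ − ⌊(8·569)/711⌋ = ⌊5121/711⌋ − ⌊4552/711⌋ = 7 − 6 = 1
n=9: ⌊(10·569)/711⌋ − ⌊(9·569)/711⌋ = ⌊5690/711⌋ − ⌊5121/711⌋ = 8 − 7 = 1
n=10: ⌊(11·569)/711⌋ − ⌊(10·569)/711⌋ = ⌊6259/711⌋ − ⌊5690/711⌋ = 8 − 8 = 0
n=11: ⌊(12·569)/711⌋ − ⌊(11·569)/711⌋ = ⌊6828/711⌋ − ⌊6259/711⌋ = 9 − 8 = 1
n=12: ⌊(13·569)/711⌋ − ⌊(12·569)/711⌋ = ⌊7397/711⌋ − ⌊6828/711⌋ = 10 − 9 = 1
n=13: ⌊(14·569)/711⌋ − ⌊(13·569)/711⌋ = ⌊7966/711⌋ − ⌊7397/711⌋ = 11 − 10 = 1
n=14: ⌊(15·569)/711⌋ − ⌊(14·569)/711⌋ = ⌊8535/711⌋ − ⌊7966/711⌋ = 12 − 11 = 1
n=15: ⌊(16·569)/711⌋ − ⌊(15·569)/711⌋ = ⌊9104/711⌋ − ⌊8535/711⌋ = 12 − 12 = 0
n=16: ⌊(17·569)/711⌋ − ⌊(16·569)/711⌋ = ⌊9673/711⌋ − ⌊9104/711⌋ = 13 − 12 = 1
n=17: ⌊(18·569)/711⌋ − ⌊(17·569)/711⌋ = ⌊10242/711⌋ − ⌊9673/711⌋ = 14 − 13 = 1
n=18: ⌊(19·569)/711⌋ − ⌊(18·569)/711⌋ = ⌊10811/711⌋ − ⌊10242/711⌋ = 15 − 14 = 1
n=19: ⌊(20·569)/711⌋ − ⌊(19·569)/711⌋ = ⌊11380/711⌋ − ⌊10811/711⌋ = 16 − 15 = 1
n=20: ⌊(21·569)/711⌋ − ⌊(20·569)/711⌋ = ⌊11949/711⌋ − ⌊11380/711⌋ = 16 − 16 = 0
n=21: ⌊(22·569)/711⌋ − ⌊(21·569)/711⌋ = ⌊12518/711⌋ − ⌊11949/711⌋ = 17 − 16 = 1
n=22: ⌊(23·569)/711⌋ − ⌊(22·569)/711⌋ = ⌊13087/711⌋ − ⌊12518/711⌋ = 18 − 17 = 1
n=23: ⌊(24·569)/711⌋ − ⌊(23·569)/711⌋ = ⌊13656/711⌋ − ⌊13087/711⌋ = 19 − 18 = 1
n=24: ⌊(25·569)/711⌋ − ⌊(24·569)/711⌋ = ⌊14225/711⌋ − ⌊13656/711⌋ = 20 − 19 = 1
n=25: ⌊(26·569)/711⌋ − ⌊(25·569)/711⌋ = ⌊14794/711⌋ − ⌊14225/711⌋ = 20 − 20 = 0
n=26: ⌊(27·569)/711⌋ − ⌊(26·569)/711⌋ = ⌊15363/711⌋ − ⌊14794/711⌋ = 21 − 20 = 1
n=27: ⌊(28·569)/711⌋ − ⌊(27·569)/711⌋ = ⌊15932/711⌋ − ⌊15363/711⌋ = 22 − 21 = 1
n=28: ⌊(29·569)/711⌋ − ⌊(28·569)/711⌋ = ⌊16501/711⌋ − ⌊15932/711⌋ = 23 − 22 = 1
n=29: ⌊(30·569)/711⌋ − ⌊(29·569)/711⌋ = ⌊17070/711⌋ − ⌊16501/711⌋ = 24 − 23 = 1
n=30: ⌊(31·569)/711⌋ − ⌊(30·569)/711⌋ = ⌊17639/711⌋ − ⌊17070/711⌋ = 24 − 24 = 0
n=31: ⌊(32·569)/711⌋ − ⌊(31·569)/711⌋ = ⌊18208/711⌋ − ⌊17639/711⌋ = 25 − 24 = 1
n=32: ⌊(33·569)/711⌋ − ⌊(32·569)/711⌋ = ⌊18777/711⌋ − ⌊18208/711⌋ = 26 − 25 = 1
n=33: ⌊(34·569)/711⌋ − ⌊(33·569)/711⌋ = ⌊19346/711⌋ − ⌊18777/711⌋ = 27 − 26 = 1
n=34: ⌊(35·569)/711⌋ − ⌊(34·569)/711⌋ = ⌊19915/711⌋ − ⌊19346/711⌋ = 28 − 27 = 1
n=35: ⌊(36·569)/711⌋ − ⌊(35·569)/711⌋ = ⌊20484/711⌋ − ⌊19915/711⌋ = 28 − 28 = 0
n=36: ⌊(37·569)/711⌋ − ⌊(36·569)/711⌋ = ⌊21053/711⌋ − ⌊20484/711⌋ = 29 − 28 = 1
n=37: ⌊(38·569)/711⌋ − ⌊(37·569)/711⌋ = ⌊21622/711⌋ − ⌊21053/711⌋ = 30 − 29 = 1
n=38: ⌊(39·569)/711⌋ − ⌊(38·569)/711⌋ = ⌊22191/711⌋ − ⌊21622/711⌋ = 31 − 30 = 1
n=39: ⌊(40·569)/711⌋ − ⌊(39·569)/711⌋ = ⌊22760/711⌋ − ⌊22191/711⌋ = 32 − 31 = 1
n=40: ⌊(41·569)/711⌋ − ⌊(40·569)/711⌋ = ⌊23329/711⌋ − ⌊22760/711⌋ = 32 − 32 = 0
n=41: ⌊(42·569)/711⌋ − ⌊(41·569)/711⌋ = ⌊23898/711⌋ − ⌊23329/711⌋ = 33 − 32 = 1
n=42: ⌊(43·569)/711⌋ − ⌊(42·569)/711⌋ = ⌊24467/711⌋ − ⌊23898/711⌋ = 34 − 33 = 1
n=43: ⌊(44·569)/711⌋ − ⌊(43·569)/711⌋ = ⌊25036/711⌋ − ⌊24467/711⌋ = 35 − 34 = 1
n=44: ⌊(45·569)/711⌋ − ⌊(44·569)/711⌋ = ⌊25605/711⌋ − ⌊25036/711⌋ = 36 − 35 = 1
n=45: ⌊(46·569)/711⌋ − ⌊(45·569)/711⌋ = ⌊26174/711⌋ − ⌊25605/711⌋ = 36 − 36 = 0
n=46: ⌊(47·569)/711⌋ − ⌊(46·569)/711⌋ = ⌊26743/711⌋ − ⌊26174/711⌋ = 37 − 36 = 1
n=47: ⌊(48·569)/711⌋ − ⌊(47·569)/711⌋ = ⌊27312/711⌋ − ⌊26743/711⌋ = 38 − 37 = 1
n=48: ⌊(49·569)/711⌋ − ⌊(48·569)/711⌋ = ⌊27881/711⌋ − ⌊27312/711⌋ = 39 − 38 = 1
n=49: ⌊(50·569)/711⌋ − ⌊(49·569)/711⌋ = ⌊28450/711⌋ − ⌊27881/711⌋ = 40 − 39 = 1
n=50: ⌊(51·569)/711⌋ − ⌊(50·569)/711⌋ = ⌊29019/711⌋ − ⌊28450/711⌋ = 40 − 40 = 0
n=51: ⌊(52·569)/711⌋ − ⌊(51·569)/711⌋ = ⌊29588/711⌋ − ⌊29019/711⌋ = 41 − 40 = 1
n=52: ⌊(53·569)/711⌋ − ⌊(52·569)/711⌋ = ⌊30157/711⌋ − ⌊29588/711⌋ = 42 − 41 = 1
n=53: ⌊(54·569)/711⌋ − ⌊(53·569)/711⌋ = ⌊30726/711⌋ − ⌊30157/711⌋ = 43 − 42 = 1
n=54: ⌊(55·569)/711⌋ − ⌊(54·569)/711⌋ = ⌊31295/711⌋ − ⌊30726/711⌋ = 44 − 43 = 1
n=55: ⌊(56·569)/711⌋ − ⌊(55·569)/711⌋ = ⌊31864/711⌋ − ⌊31295/711⌋ = 44 − 44 = 0
n=56: ⌊(57·569)/711⌋ − ⌊(56·569)/711⌋ = ⌊32433/711⌋ − ⌊31864/711⌋ = 45 − 44 = 1
n=57: ⌊(58·569)/711⌋ − ⌊(57·569)/711⌋ = ⌊33002/711⌋ − ⌊32433/711⌋ = 46 − 45 = 1
n=58: ⌊(59·569)/711⌋ − ⌊(58·569)/711⌋ = ⌊33571/711⌋ − ⌊33002/711⌋ = 47 − 46 = 1
n=59: ⌊(60·569)/711⌋ − ⌊(59·569)/711⌋ = ⌊34140/711⌋ − ⌊33571/711⌋ = 48 − 47 = 1
n=60: ⌊(61·569)/711⌋ − ⌊(60·569)/711⌋ = ⌊34709/711⌋ − ⌊34140/711⌋ = 48 − 48 = 0
n=61: ⌊(62·569)/711⌋ − ⌊(61·569)/711⌋ = ⌊35278/711⌋ − ⌊34709/711⌋ = 49 − 48 = 1
n=62: ⌊(63·569)/711⌋ − ⌊(62·569)/711⌋ = ⌊35847/711⌋ − ⌊35278/711⌋ = 50 − 49 = 1
n=63: ⌊(64·569)/711⌋ − ⌊(63·569)/711⌋ = ⌊36416/711⌋ − ⌊35847/711⌋ = 51 − 50 = 1

0111101111011110111101111011110111101111011110111101111011110111
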